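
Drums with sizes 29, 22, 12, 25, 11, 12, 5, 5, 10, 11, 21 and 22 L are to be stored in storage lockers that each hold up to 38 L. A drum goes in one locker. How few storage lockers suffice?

Total = 29 + 25 + 22 + 22 + 21 + 12 + 12 + 11 + 11 + 10 + 5 + 5 = 185 L.
Lower bound: ⌈185/38⌉ = 5 storage lockers.
A packing using 6 storage lockers:
  locker 1: 29 + 5 = 34
  locker 2: 25 + 12 = 37
  locker 3: 22 + 12 = 34
  locker 4: 22 + 11 + 5 = 38
  locker 5: 21 + 11 = 32
  locker 6: 10 = 10
No arrangement into 5 storage lockers stays within capacity, so 6 is optimal.

6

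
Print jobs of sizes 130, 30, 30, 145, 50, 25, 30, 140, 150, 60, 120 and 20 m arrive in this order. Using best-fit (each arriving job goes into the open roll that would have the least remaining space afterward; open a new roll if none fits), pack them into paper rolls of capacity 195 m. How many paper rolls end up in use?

5

  130 → roll 1 (new)  [load 130/195]
  30 → roll 1  [load 160/195]
  30 → roll 1  [load 190/195]
  145 → roll 2 (new)  [load 145/195]
  50 → roll 2  [load 195/195]
  25 → roll 3 (new)  [load 25/195]
  30 → roll 3  [load 55/195]
  140 → roll 3  [load 195/195]
  150 → roll 4 (new)  [load 150/195]
  60 → roll 5 (new)  [load 60/195]
  120 → roll 5  [load 180/195]
  20 → roll 4  [load 170/195]
5 paper rolls opened.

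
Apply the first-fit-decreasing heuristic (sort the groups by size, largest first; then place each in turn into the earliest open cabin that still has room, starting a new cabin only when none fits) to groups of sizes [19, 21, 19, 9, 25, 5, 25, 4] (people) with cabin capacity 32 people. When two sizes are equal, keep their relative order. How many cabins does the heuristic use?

5

Sorted descending: 25, 25, 21, 19, 19, 9, 5, 4.
  25 → cabin 1 (new)  [load 25/32]
  25 → cabin 2 (new)  [load 25/32]
  21 → cabin 3 (new)  [load 21/32]
  19 → cabin 4 (new)  [load 19/32]
  19 → cabin 5 (new)  [load 19/32]
  9 → cabin 3  [load 30/32]
  5 → cabin 1  [load 30/32]
  4 → cabin 2  [load 29/32]
5 cabins opened.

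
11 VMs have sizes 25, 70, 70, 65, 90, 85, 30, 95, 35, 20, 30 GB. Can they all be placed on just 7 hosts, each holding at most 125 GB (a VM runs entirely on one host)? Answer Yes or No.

Yes

A valid assignment using 6 hosts:
  host 1: 95 + 30 = 125
  host 2: 90 + 35 = 125
  host 3: 85 + 30 = 115
  host 4: 70 + 25 + 20 = 115
  host 5: 70 = 70
  host 6: 65 = 65
That uses only 6 ≤ 7, so 7 hosts are enough.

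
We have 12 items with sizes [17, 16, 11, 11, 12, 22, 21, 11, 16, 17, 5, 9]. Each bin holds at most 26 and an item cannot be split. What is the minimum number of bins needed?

Total = 22 + 21 + 17 + 17 + 16 + 16 + 12 + 11 + 11 + 11 + 9 + 5 = 168.
Lower bound: ⌈168/26⌉ = 7 bins.
A packing using 8 bins:
  bin 1: 22 = 22
  bin 2: 21 + 5 = 26
  bin 3: 17 + 9 = 26
  bin 4: 17 = 17
  bin 5: 16 = 16
  bin 6: 16 = 16
  bin 7: 12 + 11 = 23
  bin 8: 11 + 11 = 22
No arrangement into 7 bins stays within capacity, so 8 is optimal.

8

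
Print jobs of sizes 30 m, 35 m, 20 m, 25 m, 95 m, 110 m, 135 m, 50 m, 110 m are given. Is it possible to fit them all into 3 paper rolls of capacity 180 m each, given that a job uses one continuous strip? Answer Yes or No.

No

Total = 610 m; ⌈610/180⌉ = 4.
At least 4 paper rolls are required, but only 3 are allowed.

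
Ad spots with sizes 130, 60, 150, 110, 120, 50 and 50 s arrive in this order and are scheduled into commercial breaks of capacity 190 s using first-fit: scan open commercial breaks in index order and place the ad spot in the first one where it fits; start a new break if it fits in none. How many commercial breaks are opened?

  130 → break 1 (new)  [load 130/190]
  60 → break 1  [load 190/190]
  150 → break 2 (new)  [load 150/190]
  110 → break 3 (new)  [load 110/190]
  120 → break 4 (new)  [load 120/190]
  50 → break 3  [load 160/190]
  50 → break 4  [load 170/190]
4 commercial breaks opened.

4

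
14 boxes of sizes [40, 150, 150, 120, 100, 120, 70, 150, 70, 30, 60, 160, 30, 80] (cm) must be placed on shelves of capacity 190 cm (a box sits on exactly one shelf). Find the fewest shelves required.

Total = 160 + 150 + 150 + 150 + 120 + 120 + 100 + 80 + 70 + 70 + 60 + 40 + 30 + 30 = 1330 cm.
Lower bound: ⌈1330/190⌉ = 7 shelves.
A packing using 8 shelves:
  shelf 1: 160 + 30 = 190
  shelf 2: 150 + 40 = 190
  shelf 3: 150 + 30 = 180
  shelf 4: 150 = 150
  shelf 5: 120 + 70 = 190
  shelf 6: 120 + 70 = 190
  shelf 7: 100 + 80 = 180
  shelf 8: 60 = 60
No arrangement into 7 shelves stays within capacity, so 8 is optimal.

8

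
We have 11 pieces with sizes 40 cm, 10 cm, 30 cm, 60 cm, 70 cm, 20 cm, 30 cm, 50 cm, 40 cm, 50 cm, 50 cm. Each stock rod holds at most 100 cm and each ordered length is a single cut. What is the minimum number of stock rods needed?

Total = 70 + 60 + 50 + 50 + 50 + 40 + 40 + 30 + 30 + 20 + 10 = 450 cm.
Lower bound: ⌈450/100⌉ = 5 stock rods.
A packing using 5 stock rods:
  stock rod 1: 70 + 30 = 100
  stock rod 2: 60 + 40 = 100
  stock rod 3: 50 + 50 = 100
  stock rod 4: 50 + 40 + 10 = 100
  stock rod 5: 30 + 20 = 50
This matches the lower bound, so 5 is optimal.

5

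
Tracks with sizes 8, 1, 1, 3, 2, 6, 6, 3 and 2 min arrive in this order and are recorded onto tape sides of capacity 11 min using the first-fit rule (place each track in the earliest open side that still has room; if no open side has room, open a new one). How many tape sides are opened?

3

  8 → side 1 (new)  [load 8/11]
  1 → side 1  [load 9/11]
  1 → side 1  [load 10/11]
  3 → side 2 (new)  [load 3/11]
  2 → side 2  [load 5/11]
  6 → side 2  [load 11/11]
  6 → side 3 (new)  [load 6/11]
  3 → side 3  [load 9/11]
  2 → side 3  [load 11/11]
3 tape sides opened.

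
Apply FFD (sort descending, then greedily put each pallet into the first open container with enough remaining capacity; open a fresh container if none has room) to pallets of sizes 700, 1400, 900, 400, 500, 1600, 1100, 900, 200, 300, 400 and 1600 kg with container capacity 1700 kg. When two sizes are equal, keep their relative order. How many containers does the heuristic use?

Sorted descending: 1600, 1600, 1400, 1100, 900, 900, 700, 500, 400, 400, 300, 200.
  1600 → container 1 (new)  [load 1600/1700]
  1600 → container 2 (new)  [load 1600/1700]
  1400 → container 3 (new)  [load 1400/1700]
  1100 → container 4 (new)  [load 1100/1700]
  900 → container 5 (new)  [load 900/1700]
  900 → container 6 (new)  [load 900/1700]
  700 → container 5  [load 1600/1700]
  500 → container 4  [load 1600/1700]
  400 → container 6  [load 1300/1700]
  400 → container 6  [load 1700/1700]
  300 → container 3  [load 1700/1700]
  200 → container 7 (new)  [load 200/1700]
7 containers opened.

7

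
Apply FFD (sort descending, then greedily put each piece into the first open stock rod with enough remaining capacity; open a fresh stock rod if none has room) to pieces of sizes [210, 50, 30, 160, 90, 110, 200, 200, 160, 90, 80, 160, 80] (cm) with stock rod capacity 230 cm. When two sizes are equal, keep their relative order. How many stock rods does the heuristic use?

9

Sorted descending: 210, 200, 200, 160, 160, 160, 110, 90, 90, 80, 80, 50, 30.
  210 → stock rod 1 (new)  [load 210/230]
  200 → stock rod 2 (new)  [load 200/230]
  200 → stock rod 3 (new)  [load 200/230]
  160 → stock rod 4 (new)  [load 160/230]
  160 → stock rod 5 (new)  [load 160/230]
  160 → stock rod 6 (new)  [load 160/230]
  110 → stock rod 7 (new)  [load 110/230]
  90 → stock rod 7  [load 200/230]
  90 → stock rod 8 (new)  [load 90/230]
  80 → stock rod 8  [load 170/230]
  80 → stock rod 9 (new)  [load 80/230]
  50 → stock rod 4  [load 210/230]
  30 → stock rod 2  [load 230/230]
9 stock rods opened.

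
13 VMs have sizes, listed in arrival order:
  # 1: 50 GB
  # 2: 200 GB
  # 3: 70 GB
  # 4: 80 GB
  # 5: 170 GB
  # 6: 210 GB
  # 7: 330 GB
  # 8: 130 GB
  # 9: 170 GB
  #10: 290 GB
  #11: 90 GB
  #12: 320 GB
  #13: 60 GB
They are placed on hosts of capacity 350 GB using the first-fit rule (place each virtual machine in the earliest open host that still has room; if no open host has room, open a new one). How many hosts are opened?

  50 → host 1 (new)  [load 50/350]
  200 → host 1  [load 250/350]
  70 → host 1  [load 320/350]
  80 → host 2 (new)  [load 80/350]
  170 → host 2  [load 250/350]
  210 → host 3 (new)  [load 210/350]
  330 → host 4 (new)  [load 330/350]
  130 → host 3  [load 340/350]
  170 → host 5 (new)  [load 170/350]
  290 → host 6 (new)  [load 290/350]
  90 → host 2  [load 340/350]
  320 → host 7 (new)  [load 320/350]
  60 → host 5  [load 230/350]
7 hosts opened.

7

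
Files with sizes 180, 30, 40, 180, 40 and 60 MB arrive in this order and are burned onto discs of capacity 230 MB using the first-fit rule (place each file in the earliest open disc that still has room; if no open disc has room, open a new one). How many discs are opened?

  180 → disc 1 (new)  [load 180/230]
  30 → disc 1  [load 210/230]
  40 → disc 2 (new)  [load 40/230]
  180 → disc 2  [load 220/230]
  40 → disc 3 (new)  [load 40/230]
  60 → disc 3  [load 100/230]
3 discs opened.

3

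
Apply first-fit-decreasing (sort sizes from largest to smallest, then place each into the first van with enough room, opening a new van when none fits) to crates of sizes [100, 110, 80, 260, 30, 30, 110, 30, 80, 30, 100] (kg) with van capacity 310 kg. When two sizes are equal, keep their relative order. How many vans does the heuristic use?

4

Sorted descending: 260, 110, 110, 100, 100, 80, 80, 30, 30, 30, 30.
  260 → van 1 (new)  [load 260/310]
  110 → van 2 (new)  [load 110/310]
  110 → van 2  [load 220/310]
  100 → van 3 (new)  [load 100/310]
  100 → van 3  [load 200/310]
  80 → van 2  [load 300/310]
  80 → van 3  [load 280/310]
  30 → van 1  [load 290/310]
  30 → van 3  [load 310/310]
  30 → van 4 (new)  [load 30/310]
  30 → van 4  [load 60/310]
4 vans opened.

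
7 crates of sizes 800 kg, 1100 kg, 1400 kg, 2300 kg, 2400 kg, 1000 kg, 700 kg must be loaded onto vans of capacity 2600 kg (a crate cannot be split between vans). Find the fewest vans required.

Total = 2400 + 2300 + 1400 + 1100 + 1000 + 800 + 700 = 9700 kg.
Lower bound: ⌈9700/2600⌉ = 4 vans.
A packing using 4 vans:
  van 1: 2400 = 2400
  van 2: 2300 = 2300
  van 3: 1400 + 1100 = 2500
  van 4: 1000 + 800 + 700 = 2500
This matches the lower bound, so 4 is optimal.

4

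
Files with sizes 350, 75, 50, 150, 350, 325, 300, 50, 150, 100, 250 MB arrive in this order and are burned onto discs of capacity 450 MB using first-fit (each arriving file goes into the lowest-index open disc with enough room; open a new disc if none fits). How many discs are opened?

  350 → disc 1 (new)  [load 350/450]
  75 → disc 1  [load 425/450]
  50 → disc 2 (new)  [load 50/450]
  150 → disc 2  [load 200/450]
  350 → disc 3 (new)  [load 350/450]
  325 → disc 4 (new)  [load 325/450]
  300 → disc 5 (new)  [load 300/450]
  50 → disc 2  [load 250/450]
  150 → disc 2  [load 400/450]
  100 → disc 3  [load 450/450]
  250 → disc 6 (new)  [load 250/450]
6 discs opened.

6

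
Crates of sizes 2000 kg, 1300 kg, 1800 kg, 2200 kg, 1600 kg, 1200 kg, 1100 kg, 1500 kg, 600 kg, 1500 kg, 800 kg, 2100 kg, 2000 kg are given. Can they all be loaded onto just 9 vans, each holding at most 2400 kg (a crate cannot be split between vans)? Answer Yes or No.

No

Total = 19700 kg; ⌈19700/2400⌉ = 9.
The bound of 9 does not rule out 9, but exhaustive search shows no assignment into 9 vans of capacity 2400 kg exists — the minimum is 10.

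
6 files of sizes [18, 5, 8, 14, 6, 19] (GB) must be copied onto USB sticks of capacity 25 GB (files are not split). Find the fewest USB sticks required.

Total = 19 + 18 + 14 + 8 + 6 + 5 = 70 GB.
Lower bound: ⌈70/25⌉ = 3 USB sticks.
A packing using 3 USB sticks:
  USB stick 1: 19 + 6 = 25
  USB stick 2: 18 + 5 = 23
  USB stick 3: 14 + 8 = 22
This matches the lower bound, so 3 is optimal.

3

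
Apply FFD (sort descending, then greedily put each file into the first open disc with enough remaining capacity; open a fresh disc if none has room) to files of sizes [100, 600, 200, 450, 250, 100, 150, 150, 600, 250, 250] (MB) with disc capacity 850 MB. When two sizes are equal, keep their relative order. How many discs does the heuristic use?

Sorted descending: 600, 600, 450, 250, 250, 250, 200, 150, 150, 100, 100.
  600 → disc 1 (new)  [load 600/850]
  600 → disc 2 (new)  [load 600/850]
  450 → disc 3 (new)  [load 450/850]
  250 → disc 1  [load 850/850]
  250 → disc 2  [load 850/850]
  250 → disc 3  [load 700/850]
  200 → disc 4 (new)  [load 200/850]
  150 → disc 3  [load 850/850]
  150 → disc 4  [load 350/850]
  100 → disc 4  [load 450/850]
  100 → disc 4  [load 550/850]
4 discs opened.

4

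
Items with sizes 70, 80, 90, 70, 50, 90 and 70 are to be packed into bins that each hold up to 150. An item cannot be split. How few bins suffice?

4

Total = 90 + 90 + 80 + 70 + 70 + 70 + 50 = 520.
Lower bound: ⌈520/150⌉ = 4 bins.
A packing using 4 bins:
  bin 1: 90 + 50 = 140
  bin 2: 90 = 90
  bin 3: 80 + 70 = 150
  bin 4: 70 + 70 = 140
This matches the lower bound, so 4 is optimal.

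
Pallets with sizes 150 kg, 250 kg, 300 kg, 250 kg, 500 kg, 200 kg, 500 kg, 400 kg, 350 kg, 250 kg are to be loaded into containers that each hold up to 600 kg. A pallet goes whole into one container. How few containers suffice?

6

Total = 500 + 500 + 400 + 350 + 300 + 250 + 250 + 250 + 200 + 150 = 3150 kg.
Lower bound: ⌈3150/600⌉ = 6 containers.
A packing using 6 containers:
  container 1: 500 = 500
  container 2: 500 = 500
  container 3: 400 + 200 = 600
  container 4: 350 + 250 = 600
  container 5: 300 + 250 = 550
  container 6: 250 + 150 = 400
This matches the lower bound, so 6 is optimal.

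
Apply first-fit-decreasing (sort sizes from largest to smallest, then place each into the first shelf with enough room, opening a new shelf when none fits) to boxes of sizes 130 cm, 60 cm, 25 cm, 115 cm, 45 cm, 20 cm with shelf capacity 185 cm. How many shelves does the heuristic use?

Sorted descending: 130, 115, 60, 45, 25, 20.
  130 → shelf 1 (new)  [load 130/185]
  115 → shelf 2 (new)  [load 115/185]
  60 → shelf 2  [load 175/185]
  45 → shelf 1  [load 175/185]
  25 → shelf 3 (new)  [load 25/185]
  20 → shelf 3  [load 45/185]
3 shelves opened.

3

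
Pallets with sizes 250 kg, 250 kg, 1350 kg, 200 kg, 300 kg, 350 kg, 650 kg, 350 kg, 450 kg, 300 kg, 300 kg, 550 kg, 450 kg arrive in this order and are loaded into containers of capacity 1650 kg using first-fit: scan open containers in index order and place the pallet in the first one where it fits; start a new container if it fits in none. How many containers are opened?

  250 → container 1 (new)  [load 250/1650]
  250 → container 1  [load 500/1650]
  1350 → container 2 (new)  [load 1350/1650]
  200 → container 1  [load 700/1650]
  300 → container 1  [load 1000/1650]
  350 → container 1  [load 1350/1650]
  650 → container 3 (new)  [load 650/1650]
  350 → container 3  [load 1000/1650]
  450 → container 3  [load 1450/1650]
  300 → container 1  [load 1650/1650]
  300 → container 2  [load 1650/1650]
  550 → container 4 (new)  [load 550/1650]
  450 → container 4  [load 1000/1650]
4 containers opened.

4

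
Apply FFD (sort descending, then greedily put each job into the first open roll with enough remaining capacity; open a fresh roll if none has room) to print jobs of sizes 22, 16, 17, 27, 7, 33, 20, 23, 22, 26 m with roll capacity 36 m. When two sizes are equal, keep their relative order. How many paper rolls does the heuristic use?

8

Sorted descending: 33, 27, 26, 23, 22, 22, 20, 17, 16, 7.
  33 → roll 1 (new)  [load 33/36]
  27 → roll 2 (new)  [load 27/36]
  26 → roll 3 (new)  [load 26/36]
  23 → roll 4 (new)  [load 23/36]
  22 → roll 5 (new)  [load 22/36]
  22 → roll 6 (new)  [load 22/36]
  20 → roll 7 (new)  [load 20/36]
  17 → roll 8 (new)  [load 17/36]
  16 → roll 7  [load 36/36]
  7 → roll 2  [load 34/36]
8 paper rolls opened.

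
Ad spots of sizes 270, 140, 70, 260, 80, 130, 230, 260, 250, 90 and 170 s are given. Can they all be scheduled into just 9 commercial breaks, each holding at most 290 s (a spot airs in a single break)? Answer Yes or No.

Yes

A valid assignment using 8 commercial breaks:
  break 1: 270 = 270
  break 2: 260 = 260
  break 3: 260 = 260
  break 4: 250 = 250
  break 5: 230 = 230
  break 6: 170 + 90 = 260
  break 7: 140 + 130 = 270
  break 8: 80 + 70 = 150
That uses only 8 ≤ 9, so 9 commercial breaks are enough.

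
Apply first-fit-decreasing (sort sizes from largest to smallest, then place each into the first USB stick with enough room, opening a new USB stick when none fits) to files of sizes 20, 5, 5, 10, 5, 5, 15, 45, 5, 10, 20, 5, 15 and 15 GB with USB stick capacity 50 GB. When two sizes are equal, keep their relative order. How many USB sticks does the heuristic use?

4

Sorted descending: 45, 20, 20, 15, 15, 15, 10, 10, 5, 5, 5, 5, 5, 5.
  45 → USB stick 1 (new)  [load 45/50]
  20 → USB stick 2 (new)  [load 20/50]
  20 → USB stick 2  [load 40/50]
  15 → USB stick 3 (new)  [load 15/50]
  15 → USB stick 3  [load 30/50]
  15 → USB stick 3  [load 45/50]
  10 → USB stick 2  [load 50/50]
  10 → USB stick 4 (new)  [load 10/50]
  5 → USB stick 1  [load 50/50]
  5 → USB stick 3  [load 50/50]
  5 → USB stick 4  [load 15/50]
  5 → USB stick 4  [load 20/50]
  5 → USB stick 4  [load 25/50]
  5 → USB stick 4  [load 30/50]
4 USB sticks opened.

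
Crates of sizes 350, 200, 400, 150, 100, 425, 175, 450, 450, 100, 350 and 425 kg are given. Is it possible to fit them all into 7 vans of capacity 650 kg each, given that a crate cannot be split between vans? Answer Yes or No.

Yes

A valid assignment using 7 vans:
  van 1: 450 + 200 = 650
  van 2: 450 + 175 = 625
  van 3: 425 + 150 = 575
  van 4: 425 + 100 + 100 = 625
  van 5: 400 = 400
  van 6: 350 = 350
  van 7: 350 = 350
Every load is within 650 kg, so 7 vans suffice.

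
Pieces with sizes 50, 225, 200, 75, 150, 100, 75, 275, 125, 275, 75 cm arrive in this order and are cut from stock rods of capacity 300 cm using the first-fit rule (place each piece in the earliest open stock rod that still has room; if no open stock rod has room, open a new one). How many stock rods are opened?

  50 → stock rod 1 (new)  [load 50/300]
  225 → stock rod 1  [load 275/300]
  200 → stock rod 2 (new)  [load 200/300]
  75 → stock rod 2  [load 275/300]
  150 → stock rod 3 (new)  [load 150/300]
  100 → stock rod 3  [load 250/300]
  75 → stock rod 4 (new)  [load 75/300]
  275 → stock rod 5 (new)  [load 275/300]
  125 → stock rod 4  [load 200/300]
  275 → stock rod 6 (new)  [load 275/300]
  75 → stock rod 4  [load 275/300]
6 stock rods opened.

6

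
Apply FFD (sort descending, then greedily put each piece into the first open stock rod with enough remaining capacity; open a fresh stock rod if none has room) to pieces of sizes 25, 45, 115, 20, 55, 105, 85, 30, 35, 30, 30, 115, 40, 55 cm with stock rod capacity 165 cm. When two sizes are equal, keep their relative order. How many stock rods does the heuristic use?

5

Sorted descending: 115, 115, 105, 85, 55, 55, 45, 40, 35, 30, 30, 30, 25, 20.
  115 → stock rod 1 (new)  [load 115/165]
  115 → stock rod 2 (new)  [load 115/165]
  105 → stock rod 3 (new)  [load 105/165]
  85 → stock rod 4 (new)  [load 85/165]
  55 → stock rod 3  [load 160/165]
  55 → stock rod 4  [load 140/165]
  45 → stock rod 1  [load 160/165]
  40 → stock rod 2  [load 155/165]
  35 → stock rod 5 (new)  [load 35/165]
  30 → stock rod 5  [load 65/165]
  30 → stock rod 5  [load 95/165]
  30 → stock rod 5  [load 125/165]
  25 → stock rod 4  [load 165/165]
  20 → stock rod 5  [load 145/165]
5 stock rods opened.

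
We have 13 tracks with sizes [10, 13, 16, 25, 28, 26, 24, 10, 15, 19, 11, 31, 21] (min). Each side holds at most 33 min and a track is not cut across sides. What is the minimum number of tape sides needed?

9

Total = 31 + 28 + 26 + 25 + 24 + 21 + 19 + 16 + 15 + 13 + 11 + 10 + 10 = 249 min.
Lower bound: ⌈249/33⌉ = 8 tape sides.
A packing using 9 tape sides:
  side 1: 31 = 31
  side 2: 28 = 28
  side 3: 26 = 26
  side 4: 25 = 25
  side 5: 24 = 24
  side 6: 21 + 11 = 32
  side 7: 19 + 13 = 32
  side 8: 16 + 15 = 31
  side 9: 10 + 10 = 20
No arrangement into 8 tape sides stays within capacity, so 9 is optimal.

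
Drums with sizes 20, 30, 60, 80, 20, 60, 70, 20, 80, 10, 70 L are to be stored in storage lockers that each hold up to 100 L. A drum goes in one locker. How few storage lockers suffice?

Total = 80 + 80 + 70 + 70 + 60 + 60 + 30 + 20 + 20 + 20 + 10 = 520 L.
Lower bound: ⌈520/100⌉ = 6 storage lockers.
A packing using 6 storage lockers:
  locker 1: 80 + 20 = 100
  locker 2: 80 + 20 = 100
  locker 3: 70 + 30 = 100
  locker 4: 70 + 20 + 10 = 100
  locker 5: 60 = 60
  locker 6: 60 = 60
This matches the lower bound, so 6 is optimal.

6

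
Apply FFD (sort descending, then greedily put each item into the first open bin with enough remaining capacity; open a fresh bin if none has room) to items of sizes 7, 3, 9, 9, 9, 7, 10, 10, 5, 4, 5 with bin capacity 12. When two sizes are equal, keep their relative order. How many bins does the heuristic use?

Sorted descending: 10, 10, 9, 9, 9, 7, 7, 5, 5, 4, 3.
  10 → bin 1 (new)  [load 10/12]
  10 → bin 2 (new)  [load 10/12]
  9 → bin 3 (new)  [load 9/12]
  9 → bin 4 (new)  [load 9/12]
  9 → bin 5 (new)  [load 9/12]
  7 → bin 6 (new)  [load 7/12]
  7 → bin 7 (new)  [load 7/12]
  5 → bin 6  [load 12/12]
  5 → bin 7  [load 12/12]
  4 → bin 8 (new)  [load 4/12]
  3 → bin 3  [load 12/12]
8 bins opened.

8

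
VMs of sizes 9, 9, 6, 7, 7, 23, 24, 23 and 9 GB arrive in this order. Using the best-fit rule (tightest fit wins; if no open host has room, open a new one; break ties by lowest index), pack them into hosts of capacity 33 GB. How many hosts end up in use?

  9 → host 1 (new)  [load 9/33]
  9 → host 1  [load 18/33]
  6 → host 1  [load 24/33]
  7 → host 1  [load 31/33]
  7 → host 2 (new)  [load 7/33]
  23 → host 2  [load 30/33]
  24 → host 3 (new)  [load 24/33]
  23 → host 4 (new)  [load 23/33]
  9 → host 3  [load 33/33]
4 hosts opened.

4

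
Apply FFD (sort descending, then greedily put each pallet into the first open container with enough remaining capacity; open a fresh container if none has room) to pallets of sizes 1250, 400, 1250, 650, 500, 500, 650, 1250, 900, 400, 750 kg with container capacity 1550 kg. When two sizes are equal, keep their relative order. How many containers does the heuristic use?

Sorted descending: 1250, 1250, 1250, 900, 750, 650, 650, 500, 500, 400, 400.
  1250 → container 1 (new)  [load 1250/1550]
  1250 → container 2 (new)  [load 1250/1550]
  1250 → container 3 (new)  [load 1250/1550]
  900 → container 4 (new)  [load 900/1550]
  750 → container 5 (new)  [load 750/1550]
  650 → container 4  [load 1550/1550]
  650 → container 5  [load 1400/1550]
  500 → container 6 (new)  [load 500/1550]
  500 → container 6  [load 1000/1550]
  400 → container 6  [load 1400/1550]
  400 → container 7 (new)  [load 400/1550]
7 containers opened.

7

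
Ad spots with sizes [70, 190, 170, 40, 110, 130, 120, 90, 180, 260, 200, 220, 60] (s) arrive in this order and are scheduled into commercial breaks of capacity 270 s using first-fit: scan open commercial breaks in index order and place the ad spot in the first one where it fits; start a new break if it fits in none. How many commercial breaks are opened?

  70 → break 1 (new)  [load 70/270]
  190 → break 1  [load 260/270]
  170 → break 2 (new)  [load 170/270]
  40 → break 2  [load 210/270]
  110 → break 3 (new)  [load 110/270]
  130 → break 3  [load 240/270]
  120 → break 4 (new)  [load 120/270]
  90 → break 4  [load 210/270]
  180 → break 5 (new)  [load 180/270]
  260 → break 6 (new)  [load 260/270]
  200 → break 7 (new)  [load 200/270]
  220 → break 8 (new)  [load 220/270]
  60 → break 2  [load 270/270]
8 commercial breaks opened.

8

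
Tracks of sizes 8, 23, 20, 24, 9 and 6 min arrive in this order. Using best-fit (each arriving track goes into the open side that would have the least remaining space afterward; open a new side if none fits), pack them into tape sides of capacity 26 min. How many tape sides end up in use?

  8 → side 1 (new)  [load 8/26]
  23 → side 2 (new)  [load 23/26]
  20 → side 3 (new)  [load 20/26]
  24 → side 4 (new)  [load 24/26]
  9 → side 1  [load 17/26]
  6 → side 3  [load 26/26]
4 tape sides opened.

4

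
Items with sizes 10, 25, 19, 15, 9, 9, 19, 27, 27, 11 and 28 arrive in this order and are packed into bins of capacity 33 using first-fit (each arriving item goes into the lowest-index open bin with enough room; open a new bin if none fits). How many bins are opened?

7

  10 → bin 1 (new)  [load 10/33]
  25 → bin 2 (new)  [load 25/33]
  19 → bin 1  [load 29/33]
  15 → bin 3 (new)  [load 15/33]
  9 → bin 3  [load 24/33]
  9 → bin 3  [load 33/33]
  19 → bin 4 (new)  [load 19/33]
  27 → bin 5 (new)  [load 27/33]
  27 → bin 6 (new)  [load 27/33]
  11 → bin 4  [load 30/33]
  28 → bin 7 (new)  [load 28/33]
7 bins opened.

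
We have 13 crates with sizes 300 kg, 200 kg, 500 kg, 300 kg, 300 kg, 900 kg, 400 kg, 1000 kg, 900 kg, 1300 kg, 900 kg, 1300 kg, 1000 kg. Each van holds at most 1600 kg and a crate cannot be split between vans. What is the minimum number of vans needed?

Total = 1300 + 1300 + 1000 + 1000 + 900 + 900 + 900 + 500 + 400 + 300 + 300 + 300 + 200 = 9300 kg.
Lower bound: ⌈9300/1600⌉ = 6 vans.
Also, 7 crates each exceed 800 kg, and no two of those can share a van, so at least 7 vans are needed.
A packing using 7 vans:
  van 1: 1300 + 300 = 1600
  van 2: 1300 + 300 = 1600
  van 3: 1000 + 500 = 1500
  van 4: 1000 + 400 + 200 = 1600
  van 5: 900 + 300 = 1200
  van 6: 900 = 900
  van 7: 900 = 900
This matches the lower bound, so 7 is optimal.

7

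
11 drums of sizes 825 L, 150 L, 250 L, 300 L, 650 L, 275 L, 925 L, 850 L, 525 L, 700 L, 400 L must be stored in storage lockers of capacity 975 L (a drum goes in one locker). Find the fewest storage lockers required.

7

Total = 925 + 850 + 825 + 700 + 650 + 525 + 400 + 300 + 275 + 250 + 150 = 5850 L.
Lower bound: ⌈5850/975⌉ = 6 storage lockers.
A packing using 7 storage lockers:
  locker 1: 925 = 925
  locker 2: 850 = 850
  locker 3: 825 + 150 = 975
  locker 4: 700 + 275 = 975
  locker 5: 650 + 300 = 950
  locker 6: 525 + 400 = 925
  locker 7: 250 = 250
No arrangement into 6 storage lockers stays within capacity, so 7 is optimal.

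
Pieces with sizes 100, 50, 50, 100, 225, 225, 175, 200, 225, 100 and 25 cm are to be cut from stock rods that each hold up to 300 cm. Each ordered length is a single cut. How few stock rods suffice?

Total = 225 + 225 + 225 + 200 + 175 + 100 + 100 + 100 + 50 + 50 + 25 = 1475 cm.
Lower bound: ⌈1475/300⌉ = 5 stock rods.
A packing using 6 stock rods:
  stock rod 1: 225 + 50 + 25 = 300
  stock rod 2: 225 + 50 = 275
  stock rod 3: 225 = 225
  stock rod 4: 200 + 100 = 300
  stock rod 5: 175 + 100 = 275
  stock rod 6: 100 = 100
No arrangement into 5 stock rods stays within capacity, so 6 is optimal.

6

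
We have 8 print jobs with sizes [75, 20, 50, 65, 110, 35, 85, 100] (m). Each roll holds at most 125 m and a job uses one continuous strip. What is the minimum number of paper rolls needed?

5

Total = 110 + 100 + 85 + 75 + 65 + 50 + 35 + 20 = 540 m.
Lower bound: ⌈540/125⌉ = 5 paper rolls.
A packing using 5 paper rolls:
  roll 1: 110 = 110
  roll 2: 100 + 20 = 120
  roll 3: 85 + 35 = 120
  roll 4: 75 + 50 = 125
  roll 5: 65 = 65
This matches the lower bound, so 5 is optimal.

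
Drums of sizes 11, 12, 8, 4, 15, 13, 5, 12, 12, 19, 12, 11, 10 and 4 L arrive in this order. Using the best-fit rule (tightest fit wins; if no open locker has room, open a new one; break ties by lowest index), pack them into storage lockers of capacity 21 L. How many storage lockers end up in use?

  11 → locker 1 (new)  [load 11/21]
  12 → locker 2 (new)  [load 12/21]
  8 → locker 2  [load 20/21]
  4 → locker 1  [load 15/21]
  15 → locker 3 (new)  [load 15/21]
  13 → locker 4 (new)  [load 13/21]
  5 → locker 1  [load 20/21]
  12 → locker 5 (new)  [load 12/21]
  12 → locker 6 (new)  [load 12/21]
  19 → locker 7 (new)  [load 19/21]
  12 → locker 8 (new)  [load 12/21]
  11 → locker 9 (new)  [load 11/21]
  10 → locker 9  [load 21/21]
  4 → locker 3  [load 19/21]
9 storage lockers opened.

9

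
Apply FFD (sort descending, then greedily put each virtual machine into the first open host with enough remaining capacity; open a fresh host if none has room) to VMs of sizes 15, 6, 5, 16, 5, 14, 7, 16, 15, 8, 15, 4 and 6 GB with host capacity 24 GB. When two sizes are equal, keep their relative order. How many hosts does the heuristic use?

Sorted descending: 16, 16, 15, 15, 15, 14, 8, 7, 6, 6, 5, 5, 4.
  16 → host 1 (new)  [load 16/24]
  16 → host 2 (new)  [load 16/24]
  15 → host 3 (new)  [load 15/24]
  15 → host 4 (new)  [load 15/24]
  15 → host 5 (new)  [load 15/24]
  14 → host 6 (new)  [load 14/24]
  8 → host 1  [load 24/24]
  7 → host 2  [load 23/24]
  6 → host 3  [load 21/24]
  6 → host 4  [load 21/24]
  5 → host 5  [load 20/24]
  5 → host 6  [load 19/24]
  4 → host 5  [load 24/24]
6 hosts opened.

6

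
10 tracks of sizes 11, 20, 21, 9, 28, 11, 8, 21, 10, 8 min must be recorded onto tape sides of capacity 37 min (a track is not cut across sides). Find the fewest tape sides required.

5

Total = 28 + 21 + 21 + 20 + 11 + 11 + 10 + 9 + 8 + 8 = 147 min.
Lower bound: ⌈147/37⌉ = 4 tape sides.
A packing using 5 tape sides:
  side 1: 28 + 9 = 37
  side 2: 21 + 11 = 32
  side 3: 21 + 11 = 32
  side 4: 20 + 10 = 30
  side 5: 8 + 8 = 16
No arrangement into 4 tape sides stays within capacity, so 5 is optimal.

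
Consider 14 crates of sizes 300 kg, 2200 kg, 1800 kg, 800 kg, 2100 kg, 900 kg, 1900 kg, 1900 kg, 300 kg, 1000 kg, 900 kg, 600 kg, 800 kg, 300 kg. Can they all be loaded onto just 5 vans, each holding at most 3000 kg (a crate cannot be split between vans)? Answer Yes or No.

No

Total = 15800 kg; ⌈15800/3000⌉ = 6.
At least 6 vans are required, but only 5 are allowed.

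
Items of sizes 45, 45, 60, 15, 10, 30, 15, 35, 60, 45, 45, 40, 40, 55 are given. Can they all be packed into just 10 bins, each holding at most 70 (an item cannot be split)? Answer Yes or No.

Yes

A valid assignment using 10 bins:
  bin 1: 60 + 10 = 70
  bin 2: 60 = 60
  bin 3: 55 + 15 = 70
  bin 4: 45 + 15 = 60
  bin 5: 45 = 45
  bin 6: 45 = 45
  bin 7: 45 = 45
  bin 8: 40 + 30 = 70
  bin 9: 40 = 40
  bin 10: 35 = 35
Every load is within 70, so 10 bins suffice.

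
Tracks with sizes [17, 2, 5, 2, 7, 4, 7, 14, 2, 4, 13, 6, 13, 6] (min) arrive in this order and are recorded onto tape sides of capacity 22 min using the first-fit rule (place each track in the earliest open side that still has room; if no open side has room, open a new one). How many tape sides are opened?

  17 → side 1 (new)  [load 17/22]
  2 → side 1  [load 19/22]
  5 → side 2 (new)  [load 5/22]
  2 → side 1  [load 21/22]
  7 → side 2  [load 12/22]
  4 → side 2  [load 16/22]
  7 → side 3 (new)  [load 7/22]
  14 → side 3  [load 21/22]
  2 → side 2  [load 18/22]
  4 → side 2  [load 22/22]
  13 → side 4 (new)  [load 13/22]
  6 → side 4  [load 19/22]
  13 → side 5 (new)  [load 13/22]
  6 → side 5  [load 19/22]
5 tape sides opened.

5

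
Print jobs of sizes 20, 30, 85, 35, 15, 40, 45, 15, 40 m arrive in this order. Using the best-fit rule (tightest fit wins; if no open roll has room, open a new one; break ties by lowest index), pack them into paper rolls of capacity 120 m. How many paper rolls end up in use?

  20 → roll 1 (new)  [load 20/120]
  30 → roll 1  [load 50/120]
  85 → roll 2 (new)  [load 85/120]
  35 → roll 2  [load 120/120]
  15 → roll 1  [load 65/120]
  40 → roll 1  [load 105/120]
  45 → roll 3 (new)  [load 45/120]
  15 → roll 1  [load 120/120]
  40 → roll 3  [load 85/120]
3 paper rolls opened.

3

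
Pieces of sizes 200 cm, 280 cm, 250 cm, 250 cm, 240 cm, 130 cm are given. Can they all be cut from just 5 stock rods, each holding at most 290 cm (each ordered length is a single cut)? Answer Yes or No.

No

Total = 1350 cm; ⌈1350/290⌉ = 5.
The bound of 5 does not rule out 5, but exhaustive search shows no assignment into 5 stock rods of capacity 290 cm exists — the minimum is 6.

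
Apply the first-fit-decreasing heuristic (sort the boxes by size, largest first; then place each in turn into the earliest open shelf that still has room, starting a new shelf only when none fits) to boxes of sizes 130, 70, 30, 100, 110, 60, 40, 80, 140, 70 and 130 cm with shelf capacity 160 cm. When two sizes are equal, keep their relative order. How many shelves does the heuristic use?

7

Sorted descending: 140, 130, 130, 110, 100, 80, 70, 70, 60, 40, 30.
  140 → shelf 1 (new)  [load 140/160]
  130 → shelf 2 (new)  [load 130/160]
  130 → shelf 3 (new)  [load 130/160]
  110 → shelf 4 (new)  [load 110/160]
  100 → shelf 5 (new)  [load 100/160]
  80 → shelf 6 (new)  [load 80/160]
  70 → shelf 6  [load 150/160]
  70 → shelf 7 (new)  [load 70/160]
  60 → shelf 5  [load 160/160]
  40 → shelf 4  [load 150/160]
  30 → shelf 2  [load 160/160]
7 shelves opened.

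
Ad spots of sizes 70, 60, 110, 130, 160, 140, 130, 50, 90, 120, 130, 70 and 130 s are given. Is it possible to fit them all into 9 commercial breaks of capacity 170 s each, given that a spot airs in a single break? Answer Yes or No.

No

Total = 1390 s; ⌈1390/170⌉ = 9.
The bound of 9 does not rule out 9, but exhaustive search shows no assignment into 9 commercial breaks of capacity 170 s exists — the minimum is 10.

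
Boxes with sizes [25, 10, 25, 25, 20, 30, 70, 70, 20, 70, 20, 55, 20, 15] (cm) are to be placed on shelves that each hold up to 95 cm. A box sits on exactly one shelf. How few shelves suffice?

5

Total = 70 + 70 + 70 + 55 + 30 + 25 + 25 + 25 + 20 + 20 + 20 + 20 + 15 + 10 = 475 cm.
Lower bound: ⌈475/95⌉ = 5 shelves.
A packing using 5 shelves:
  shelf 1: 70 + 25 = 95
  shelf 2: 70 + 25 = 95
  shelf 3: 70 + 25 = 95
  shelf 4: 55 + 30 + 10 = 95
  shelf 5: 20 + 20 + 20 + 20 + 15 = 95
This matches the lower bound, so 5 is optimal.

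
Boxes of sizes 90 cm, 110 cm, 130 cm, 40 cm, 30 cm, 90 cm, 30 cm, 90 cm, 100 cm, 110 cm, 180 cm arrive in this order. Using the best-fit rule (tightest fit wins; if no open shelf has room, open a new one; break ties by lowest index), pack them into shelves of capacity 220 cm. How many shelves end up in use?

5

  90 → shelf 1 (new)  [load 90/220]
  110 → shelf 1  [load 200/220]
  130 → shelf 2 (new)  [load 130/220]
  40 → shelf 2  [load 170/220]
  30 → shelf 2  [load 200/220]
  90 → shelf 3 (new)  [load 90/220]
  30 → shelf 3  [load 120/220]
  90 → shelf 3  [load 210/220]
  100 → shelf 4 (new)  [load 100/220]
  110 → shelf 4  [load 210/220]
  180 → shelf 5 (new)  [load 180/220]
5 shelves opened.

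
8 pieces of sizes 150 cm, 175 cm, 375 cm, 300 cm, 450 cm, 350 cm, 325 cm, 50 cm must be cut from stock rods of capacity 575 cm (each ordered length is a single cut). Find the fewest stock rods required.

Total = 450 + 375 + 350 + 325 + 300 + 175 + 150 + 50 = 2175 cm.
Lower bound: ⌈2175/575⌉ = 4 stock rods.
Also, 5 pieces each exceed 575/2 cm, and no two of those can share a stock rod, so at least 5 stock rods are needed.
A packing using 5 stock rods:
  stock rod 1: 450 + 50 = 500
  stock rod 2: 375 + 175 = 550
  stock rod 3: 350 + 150 = 500
  stock rod 4: 325 = 325
  stock rod 5: 300 = 300
This matches the lower bound, so 5 is optimal.

5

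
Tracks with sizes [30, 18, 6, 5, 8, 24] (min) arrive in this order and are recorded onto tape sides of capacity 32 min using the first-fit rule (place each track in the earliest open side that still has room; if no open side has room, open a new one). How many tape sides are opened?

  30 → side 1 (new)  [load 30/32]
  18 → side 2 (new)  [load 18/32]
  6 → side 2  [load 24/32]
  5 → side 2  [load 29/32]
  8 → side 3 (new)  [load 8/32]
  24 → side 3  [load 32/32]
3 tape sides opened.

3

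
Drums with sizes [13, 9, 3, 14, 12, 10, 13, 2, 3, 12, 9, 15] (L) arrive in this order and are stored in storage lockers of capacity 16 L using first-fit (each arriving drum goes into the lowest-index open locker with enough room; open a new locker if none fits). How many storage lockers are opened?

  13 → locker 1 (new)  [load 13/16]
  9 → locker 2 (new)  [load 9/16]
  3 → locker 1  [load 16/16]
  14 → locker 3 (new)  [load 14/16]
  12 → locker 4 (new)  [load 12/16]
  10 → locker 5 (new)  [load 10/16]
  13 → locker 6 (new)  [load 13/16]
  2 → locker 2  [load 11/16]
  3 → locker 2  [load 14/16]
  12 → locker 7 (new)  [load 12/16]
  9 → locker 8 (new)  [load 9/16]
  15 → locker 9 (new)  [load 15/16]
9 storage lockers opened.

9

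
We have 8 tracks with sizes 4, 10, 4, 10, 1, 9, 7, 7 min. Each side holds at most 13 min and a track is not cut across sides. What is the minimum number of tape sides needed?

Total = 10 + 10 + 9 + 7 + 7 + 4 + 4 + 1 = 52 min.
Lower bound: ⌈52/13⌉ = 4 tape sides.
Also, 5 tracks each exceed 13/2 min, and no two of those can share a side, so at least 5 tape sides are needed.
A packing using 5 tape sides:
  side 1: 10 + 1 = 11
  side 2: 10 = 10
  side 3: 9 + 4 = 13
  side 4: 7 + 4 = 11
  side 5: 7 = 7
This matches the lower bound, so 5 is optimal.

5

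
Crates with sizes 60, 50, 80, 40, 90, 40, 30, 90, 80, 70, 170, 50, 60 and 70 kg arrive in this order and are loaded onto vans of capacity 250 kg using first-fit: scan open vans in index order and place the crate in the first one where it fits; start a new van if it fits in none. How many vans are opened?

5

  60 → van 1 (new)  [load 60/250]
  50 → van 1  [load 110/250]
  80 → van 1  [load 190/250]
  40 → van 1  [load 230/250]
  90 → van 2 (new)  [load 90/250]
  40 → van 2  [load 130/250]
  30 → van 2  [load 160/250]
  90 → van 2  [load 250/250]
  80 → van 3 (new)  [load 80/250]
  70 → van 3  [load 150/250]
  170 → van 4 (new)  [load 170/250]
  50 → van 3  [load 200/250]
  60 → van 4  [load 230/250]
  70 → van 5 (new)  [load 70/250]
5 vans opened.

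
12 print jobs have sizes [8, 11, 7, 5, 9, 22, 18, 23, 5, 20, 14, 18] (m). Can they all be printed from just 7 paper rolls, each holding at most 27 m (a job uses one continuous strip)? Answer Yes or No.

Yes

A valid assignment using 7 paper rolls:
  roll 1: 23 = 23
  roll 2: 22 + 5 = 27
  roll 3: 20 + 7 = 27
  roll 4: 18 + 9 = 27
  roll 5: 18 + 8 = 26
  roll 6: 14 + 11 = 25
  roll 7: 5 = 5
Every load is within 27 m, so 7 paper rolls suffice.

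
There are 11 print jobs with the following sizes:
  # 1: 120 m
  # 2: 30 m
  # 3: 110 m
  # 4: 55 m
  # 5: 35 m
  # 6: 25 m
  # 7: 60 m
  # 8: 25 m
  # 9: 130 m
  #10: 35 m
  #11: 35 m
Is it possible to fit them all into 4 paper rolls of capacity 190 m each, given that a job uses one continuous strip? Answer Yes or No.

A valid assignment using 4 paper rolls:
  roll 1: 130 + 60 = 190
  roll 2: 120 + 55 = 175
  roll 3: 110 + 35 + 35 = 180
  roll 4: 35 + 30 + 25 + 25 = 115
Every load is within 190 m, so 4 paper rolls suffice.

Yes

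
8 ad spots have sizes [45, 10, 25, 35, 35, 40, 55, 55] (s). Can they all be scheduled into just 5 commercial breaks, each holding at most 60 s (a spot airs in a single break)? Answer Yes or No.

Total = 300 s; ⌈300/60⌉ = 5.
6 ad spots each exceed half the capacity and cannot share a break, forcing at least 6 commercial breaks.
At least 6 commercial breaks are required, but only 5 are allowed.

No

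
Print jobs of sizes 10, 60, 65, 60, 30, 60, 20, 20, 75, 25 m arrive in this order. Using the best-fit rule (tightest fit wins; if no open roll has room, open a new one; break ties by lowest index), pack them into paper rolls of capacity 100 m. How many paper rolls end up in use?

  10 → roll 1 (new)  [load 10/100]
  60 → roll 1  [load 70/100]
  65 → roll 2 (new)  [load 65/100]
  60 → roll 3 (new)  [load 60/100]
  30 → roll 1  [load 100/100]
  60 → roll 4 (new)  [load 60/100]
  20 → roll 2  [load 85/100]
  20 → roll 3  [load 80/100]
  75 → roll 5 (new)  [load 75/100]
  25 → roll 5  [load 100/100]
5 paper rolls opened.

5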